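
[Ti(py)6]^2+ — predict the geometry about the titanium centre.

Pyridine is neutral; balancing the +2 overall charge requires Ti(II).
Titanium is a group-4 element; Ti(II) is therefore d².
Coordination number: 6.
Six donors around a single metal centre give an octahedral coordination sphere.

octahedral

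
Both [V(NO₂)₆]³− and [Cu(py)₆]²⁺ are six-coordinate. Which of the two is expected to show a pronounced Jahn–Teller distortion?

[Cu(py)₆]²⁺

[V(NO₂)₆]³−: Summing ligand charges against the −3 overall charge gives an oxidation state of +3 for vanadium. Group 5 minus oxidation state 3 gives a d² configuration. The d² configuration leaves the e_g set evenly filled (or empty) — no strong Jahn–Teller driving force.
[Cu(py)₆]²⁺: Pyridine is neutral; balancing the +2 overall charge requires Cu(II). Cu sits in group 11, so the d-electron count is 11 − 2 = 9. The t₂g⁶e_g³ configuration has an unevenly filled e_g set; the Jahn–Teller theorem predicts a tetragonal distortion (typically axial elongation) to lift the degeneracy.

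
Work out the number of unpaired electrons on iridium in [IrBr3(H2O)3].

Ligand charges: each bromide is −1; water is neutral. With an overall charge of 0 the iridium centre must be in the +3 oxidation state.
Iridium is a group-9 element; Ir(III) is therefore d⁶.
The spin state decides the count: a 5d ion has a large Δₒ and is invariably low-spin.
An octahedral low-spin d⁶ ion is t₂g⁶e_g⁰, giving 0 unpaired electrons.

0 unpaired electrons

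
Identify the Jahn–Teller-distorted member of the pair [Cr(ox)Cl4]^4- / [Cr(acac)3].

[Cr(ox)Cl4]^4-: Each oxalate is −2; each chloride is −1; balancing the −4 overall charge requires Cr(II). Chromium is a group-6 element; Cr(II) is therefore d⁴. Chloride and oxalate are weak-field ligands for a first-row metal, so the complex is high-spin. The t₂g³e_g¹ (high-spin) configuration has an unevenly filled e_g set; the Jahn–Teller theorem predicts a tetragonal distortion (typically axial elongation) to lift the degeneracy.
[Cr(acac)3]: Summing ligand charges against the 0 overall charge gives an oxidation state of +3 for chromium. Cr sits in group 6, so the d-electron count is 6 − 3 = 3. The d³ configuration leaves the e_g set evenly filled (or empty) — no strong Jahn–Teller driving force.

[Cr(ox)Cl4]^4-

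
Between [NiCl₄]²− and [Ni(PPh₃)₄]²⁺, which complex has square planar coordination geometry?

For [NiCl₄]²−: Ligand charges: each chloride is −1. With an overall charge of −2 the nickel centre must be in the +2 oxidation state. Ni sits in group 10, so the d-electron count is 10 − 2 = 8. Chloride is a weak-field ligand. With weak-field ligands the CFSE gain from square planar is small, so a 3d d⁸ ion takes the sterically preferred tetrahedral geometry. → tetrahedral.
For [Ni(PPh₃)₄]²⁺: Summing ligand charges against the +2 overall charge gives an oxidation state of +2 for nickel. Nickel is a group-10 element; Ni(II) is therefore d⁸. Triphenylphosphine is a strong-field ligand (high in the spectrochemical series). A 3d d⁸ ion with strong-field ligands gains enough CFSE to favour square planar over tetrahedral. → square planar.

[Ni(PPh₃)₄]²⁺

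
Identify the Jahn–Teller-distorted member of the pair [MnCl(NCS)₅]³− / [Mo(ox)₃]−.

[MnCl(NCS)₅]³−

[MnCl(NCS)₅]³−: Summing ligand charges against the −3 overall charge gives an oxidation state of +3 for manganese. Manganese is a group-7 element; Mn(III) is therefore d⁴. Chloride and isothiocyanate are weak-field ligands for a first-row metal, so the complex is high-spin. The t₂g³e_g¹ (high-spin) configuration has an unevenly filled e_g set; the Jahn–Teller theorem predicts a tetragonal distortion (typically axial elongation) to lift the degeneracy.
[Mo(ox)₃]−: Summing ligand charges against the −1 overall charge gives an oxidation state of +5 for molybdenum. Group 6 minus oxidation state 5 gives a d¹ configuration. The d¹ configuration leaves the e_g set evenly filled (or empty) — no strong Jahn–Teller driving force.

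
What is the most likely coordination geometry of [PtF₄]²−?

Ligand charges: each fluoride is −1. With an overall charge of −2 the platinum centre must be in the +2 oxidation state.
Pt sits in group 10, so the d-electron count is 10 − 2 = 8.
With 4 monodentate ligands the coordination number is 4.
A 5d d⁸ ion has a large crystal-field splitting; square planar leaves the high-energy d_{x²−y²} orbital empty and maximises CFSE.

square planar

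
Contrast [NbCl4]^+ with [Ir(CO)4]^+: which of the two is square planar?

For [NbCl4]^+: Ligand charges: each chloride is −1. With an overall charge of +1 the niobium centre must be in the +5 oxidation state. Niobium is a group-5 element; Nb(V) is therefore d⁰. A d⁰ ion has no crystal-field stabilisation preference between square planar and tetrahedral, so four ligands adopt the sterically favoured tetrahedral geometry. → tetrahedral.
For [Ir(CO)4]^+: Carbonyl is neutral; balancing the +1 overall charge requires Ir(I). Iridium is a group-9 element; Ir(I) is therefore d⁸. A 5d d⁸ ion has a large crystal-field splitting; square planar leaves the high-energy d_{x²−y²} orbital empty and maximises CFSE. → square planar.

[Ir(CO)4]^+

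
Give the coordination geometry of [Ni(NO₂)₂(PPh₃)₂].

Ligand charges: each nitro (N-bound nitrite) is −1; triphenylphosphine is neutral. With an overall charge of 0 the nickel centre must be in the +2 oxidation state.
Nickel is a group-10 element; Ni(II) is therefore d⁸.
With 4 monodentate ligands the coordination number is 4.
Nitro (N-bound nitrite) and triphenylphosphine are strong-field ligands (high in the spectrochemical series).
A 3d d⁸ ion with strong-field ligands gains enough CFSE to favour square planar over tetrahedral.

square planar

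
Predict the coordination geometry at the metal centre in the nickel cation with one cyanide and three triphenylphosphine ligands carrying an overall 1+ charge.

square planar

Summing ligand charges against the +1 overall charge gives an oxidation state of +2 for nickel.
Nickel is a group-10 element; Ni(II) is therefore d⁸.
With 4 monodentate ligands the coordination number is 4.
Cyanide and triphenylphosphine are strong-field ligands (high in the spectrochemical series).
A 3d d⁸ ion with strong-field ligands gains enough CFSE to favour square planar over tetrahedral.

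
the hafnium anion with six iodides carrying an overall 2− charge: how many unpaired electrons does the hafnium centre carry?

0

Ligand charges: each iodide is −1. With an overall charge of −2 the hafnium centre must be in the +4 oxidation state.
Group 4 minus oxidation state 4 gives a d⁰ configuration.
In an octahedral field the d⁰ configuration is t₂g⁰e_g⁰, giving 0 unpaired electrons.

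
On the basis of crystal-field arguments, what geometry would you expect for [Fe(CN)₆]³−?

octahedral

Each cyanide is −1; balancing the −3 overall charge requires Fe(III).
Fe sits in group 8, so the d-electron count is 8 − 3 = 5.
With 6 monodentate ligands the coordination number is 6.
Six donors around a single metal centre give an octahedral coordination sphere.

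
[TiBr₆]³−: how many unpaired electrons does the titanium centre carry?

1 unpaired electron

Summing ligand charges against the −3 overall charge gives an oxidation state of +3 for titanium.
Titanium is a group-4 element; Ti(III) is therefore d¹.
In an octahedral field the d¹ configuration is t₂g¹e_g⁰ (only one arrangement possible), giving 1 unpaired electron.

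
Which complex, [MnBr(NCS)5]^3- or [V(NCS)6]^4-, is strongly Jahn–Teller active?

[MnBr(NCS)5]^3-: Ligand charges: each bromide is −1; each isothiocyanate is −1. With an overall charge of −3 the manganese centre must be in the +3 oxidation state. Manganese is a group-7 element; Mn(III) is therefore d⁴. Bromide and isothiocyanate are weak-field ligands for a first-row metal, so the complex is high-spin. The t₂g³e_g¹ (high-spin) configuration has an unevenly filled e_g set; the Jahn–Teller theorem predicts a tetragonal distortion (typically axial elongation) to lift the degeneracy.
[V(NCS)6]^4-: Each isothiocyanate is −1; balancing the −4 overall charge requires V(II). V sits in group 5, so the d-electron count is 5 − 2 = 3. The d³ configuration leaves the e_g set evenly filled (or empty) — no strong Jahn–Teller driving force.

[MnBr(NCS)5]^3-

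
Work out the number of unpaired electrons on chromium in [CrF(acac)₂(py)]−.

Summing ligand charges against the −1 overall charge gives an oxidation state of +2 for chromium.
Cr sits in group 6, so the d-electron count is 6 − 2 = 4.
Counting donor atoms: 1×fluoride (monodentate) → 1 donor; 2×acetylacetonate (bidentate) → 4 donors; 1×pyridine (monodentate) → 1 donor. Coordination number = 6.
The spin state decides the count: Acetylacetonate and fluoride are weak-field ligands for a first-row metal, so the complex is high-spin.
An octahedral high-spin d⁴ ion is t₂g³e_g¹, giving 4 unpaired electrons.

4 unpaired electrons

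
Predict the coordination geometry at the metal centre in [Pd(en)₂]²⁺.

Ethylenediamine is neutral; balancing the +2 overall charge requires Pd(II).
Palladium is a group-10 element; Pd(II) is therefore d⁸.
Counting donor atoms: 2×ethylenediamine (bidentate) → 4 donors. Coordination number = 4.
A 4d d⁸ ion has a large crystal-field splitting; square planar leaves the high-energy d_{x²−y²} orbital empty and maximises CFSE.

square planar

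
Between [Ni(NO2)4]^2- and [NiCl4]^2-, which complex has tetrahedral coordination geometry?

[NiCl4]^2-

For [Ni(NO2)4]^2-: Each nitro (N-bound nitrite) is −1; balancing the −2 overall charge requires Ni(II). Nickel is a group-10 element; Ni(II) is therefore d⁸. Nitro (N-bound nitrite) is a strong-field ligand (high in the spectrochemical series). A 3d d⁸ ion with strong-field ligands gains enough CFSE to favour square planar over tetrahedral. → square planar.
For [NiCl4]^2-: Each chloride is −1; balancing the −2 overall charge requires Ni(II). Ni sits in group 10, so the d-electron count is 10 − 2 = 8. Chloride is a weak-field ligand. With weak-field ligands the CFSE gain from square planar is small, so a 3d d⁸ ion takes the sterically preferred tetrahedral geometry. → tetrahedral.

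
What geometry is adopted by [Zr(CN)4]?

Each cyanide is −1; balancing the 0 overall charge requires Zr(IV).
Group 4 minus oxidation state 4 gives a d⁰ configuration.
With 4 monodentate ligands the coordination number is 4.
A d⁰ ion has no crystal-field stabilisation preference between square planar and tetrahedral, so four ligands adopt the sterically favoured tetrahedral geometry.

tetrahedral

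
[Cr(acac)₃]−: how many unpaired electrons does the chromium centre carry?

Each acetylacetonate is −1; balancing the −1 overall charge requires Cr(II).
Chromium is a group-6 element; Cr(II) is therefore d⁴.
Counting donor atoms: 3×acetylacetonate (bidentate) → 6 donors. Coordination number = 6.
The spin state decides the count: Acetylacetonate is a weak-field ligand for a first-row metal, so the complex is high-spin.
An octahedral high-spin d⁴ ion is t₂g³e_g¹, giving 4 unpaired electrons.

4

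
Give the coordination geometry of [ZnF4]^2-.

tetrahedral

Ligand charges: each fluoride is −1. With an overall charge of −2 the zinc centre must be in the +2 oxidation state.
Zn sits in group 12, so the d-electron count is 12 − 2 = 10.
Coordination number: 4.
A d¹⁰ ion has no crystal-field stabilisation preference between square planar and tetrahedral, so four ligands adopt the sterically favoured tetrahedral geometry.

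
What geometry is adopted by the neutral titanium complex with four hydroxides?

Summing ligand charges against the 0 overall charge gives an oxidation state of +4 for titanium.
Titanium is a group-4 element; Ti(IV) is therefore d⁰.
With 4 monodentate ligands the coordination number is 4.
A d⁰ ion has no crystal-field stabilisation preference between square planar and tetrahedral, so four ligands adopt the sterically favoured tetrahedral geometry.

tetrahedral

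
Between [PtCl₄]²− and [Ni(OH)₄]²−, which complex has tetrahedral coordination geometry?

For [PtCl₄]²−: Summing ligand charges against the −2 overall charge gives an oxidation state of +2 for platinum. Group 10 minus oxidation state 2 gives a d⁸ configuration. A 5d d⁸ ion has a large crystal-field splitting; square planar leaves the high-energy d_{x²−y²} orbital empty and maximises CFSE. → square planar.
For [Ni(OH)₄]²−: Ligand charges: each hydroxide is −1. With an overall charge of −2 the nickel centre must be in the +2 oxidation state. Group 10 minus oxidation state 2 gives a d⁸ configuration. Hydroxide is a weak-field ligand. With weak-field ligands the CFSE gain from square planar is small, so a 3d d⁸ ion takes the sterically preferred tetrahedral geometry. → tetrahedral.

[Ni(OH)₄]²−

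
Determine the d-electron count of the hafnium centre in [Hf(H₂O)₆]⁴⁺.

d⁰

Water is neutral; balancing the +4 overall charge requires Hf(IV).
Group 4 minus oxidation state 4 gives a d⁰ configuration.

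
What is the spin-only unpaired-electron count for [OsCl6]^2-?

2

Each chloride is −1; balancing the −2 overall charge requires Os(IV).
Os sits in group 8, so the d-electron count is 8 − 4 = 4.
The spin state decides the count: a 5d ion has a large Δₒ and is invariably low-spin.
An octahedral low-spin d⁴ ion is t₂g⁴e_g⁰, giving 2 unpaired electrons.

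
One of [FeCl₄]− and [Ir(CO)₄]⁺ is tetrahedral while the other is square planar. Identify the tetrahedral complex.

For [FeCl₄]−: Summing ligand charges against the −1 overall charge gives an oxidation state of +3 for iron. Iron is a group-8 element; Fe(III) is therefore d⁵. A high-spin d⁵ ion has zero CFSE in either geometry, so four ligands adopt the sterically favoured tetrahedral geometry. → tetrahedral.
For [Ir(CO)₄]⁺: Carbonyl is neutral; balancing the +1 overall charge requires Ir(I). Ir sits in group 9, so the d-electron count is 9 − 1 = 8. A 5d d⁸ ion has a large crystal-field splitting; square planar leaves the high-energy d_{x²−y²} orbital empty and maximises CFSE. → square planar.

[FeCl₄]−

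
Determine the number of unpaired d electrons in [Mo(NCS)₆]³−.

Ligand charges: each isothiocyanate is −1. With an overall charge of −3 the molybdenum centre must be in the +3 oxidation state.
Molybdenum is a group-6 element; Mo(III) is therefore d³.
In an octahedral field the d³ configuration is t₂g³e_g⁰ (only one arrangement possible), giving 3 unpaired electrons.

3 unpaired electrons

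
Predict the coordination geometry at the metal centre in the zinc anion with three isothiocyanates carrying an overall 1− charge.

Ligand charges: each isothiocyanate is −1. With an overall charge of −1 the zinc centre must be in the +2 oxidation state.
Zinc is a group-12 element; Zn(II) is therefore d¹⁰.
Coordination number: 3.
Three ligands around a d¹⁰ centre minimise repulsion in a trigonal-planar arrangement.

trigonal planar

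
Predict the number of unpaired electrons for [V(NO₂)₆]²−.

Ligand charges: each nitro (N-bound nitrite) is −1. With an overall charge of −2 the vanadium centre must be in the +4 oxidation state.
Vanadium is a group-5 element; V(IV) is therefore d¹.
In an octahedral field the d¹ configuration is t₂g¹e_g⁰ (only one arrangement possible), giving 1 unpaired electron.

1 unpaired electron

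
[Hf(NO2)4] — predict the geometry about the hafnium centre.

tetrahedral

Summing ligand charges against the 0 overall charge gives an oxidation state of +4 for hafnium.
Hafnium is a group-4 element; Hf(IV) is therefore d⁰.
Coordination number: 4.
A d⁰ ion has no crystal-field stabilisation preference between square planar and tetrahedral, so four ligands adopt the sterically favoured tetrahedral geometry.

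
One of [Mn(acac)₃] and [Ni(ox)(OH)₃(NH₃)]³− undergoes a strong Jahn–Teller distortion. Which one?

[Mn(acac)₃]

[Mn(acac)₃]: Summing ligand charges against the 0 overall charge gives an oxidation state of +3 for manganese. Mn sits in group 7, so the d-electron count is 7 − 3 = 4. Acetylacetonate is a weak-field ligand for a first-row metal, so the complex is high-spin. The t₂g³e_g¹ (high-spin) configuration has an unevenly filled e_g set; the Jahn–Teller theorem predicts a tetragonal distortion (typically axial elongation) to lift the degeneracy.
[Ni(ox)(OH)₃(NH₃)]³−: Ligand charges: each oxalate is −2; each hydroxide is −1; ammonia is neutral. With an overall charge of −3 the nickel centre must be in the +2 oxidation state. Group 10 minus oxidation state 2 gives a d⁸ configuration. The d⁸ configuration leaves the e_g set evenly filled (or empty) — no strong Jahn–Teller driving force.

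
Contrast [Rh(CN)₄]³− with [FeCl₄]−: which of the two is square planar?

For [Rh(CN)₄]³−: Summing ligand charges against the −3 overall charge gives an oxidation state of +1 for rhodium. Group 9 minus oxidation state 1 gives a d⁸ configuration. A 4d d⁸ ion has a large crystal-field splitting; square planar leaves the high-energy d_{x²−y²} orbital empty and maximises CFSE. → square planar.
For [FeCl₄]−: Ligand charges: each chloride is −1. With an overall charge of −1 the iron centre must be in the +3 oxidation state. Iron is a group-8 element; Fe(III) is therefore d⁵. A high-spin d⁵ ion has zero CFSE in either geometry, so four ligands adopt the sterically favoured tetrahedral geometry. → tetrahedral.

[Rh(CN)₄]³−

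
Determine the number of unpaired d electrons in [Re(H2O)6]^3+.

2 unpaired electrons

Summing ligand charges against the +3 overall charge gives an oxidation state of +3 for rhenium.
Re sits in group 7, so the d-electron count is 7 − 3 = 4.
The spin state decides the count: a 5d ion has a large Δₒ and is invariably low-spin.
An octahedral low-spin d⁴ ion is t₂g⁴e_g⁰, giving 2 unpaired electrons.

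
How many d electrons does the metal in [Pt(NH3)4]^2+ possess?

d8

Ligand charges: ammonia is neutral. With an overall charge of +2 the platinum centre must be in the +2 oxidation state.
Platinum is a group-10 element; Pt(II) is therefore d⁸.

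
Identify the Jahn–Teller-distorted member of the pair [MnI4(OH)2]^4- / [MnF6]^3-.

[MnI4(OH)2]^4-: Summing ligand charges against the −4 overall charge gives an oxidation state of +2 for manganese. Group 7 minus oxidation state 2 gives a d⁵ configuration. Hydroxide and iodide are weak-field ligands for a first-row metal, so the complex is high-spin. The d⁵ configuration leaves the e_g set evenly filled (or empty) — no strong Jahn–Teller driving force.
[MnF6]^3-: Each fluoride is −1; balancing the −3 overall charge requires Mn(III). Mn sits in group 7, so the d-electron count is 7 − 3 = 4. Fluoride is a weak-field ligand for a first-row metal, so the complex is high-spin. The t₂g³e_g¹ (high-spin) configuration has an unevenly filled e_g set; the Jahn–Teller theorem predicts a tetragonal distortion (typically axial elongation) to lift the degeneracy.

[MnF6]^3-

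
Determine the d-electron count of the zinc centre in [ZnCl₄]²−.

d¹⁰

Each chloride is −1; balancing the −2 overall charge requires Zn(II).
Zinc is a group-12 element; Zn(II) is therefore d¹⁰.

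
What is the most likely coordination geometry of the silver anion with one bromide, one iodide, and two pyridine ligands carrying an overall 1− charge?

Each bromide is −1; each iodide is −1; pyridine is neutral; balancing the −1 overall charge requires Ag(I).
Group 11 minus oxidation state 1 gives a d¹⁰ configuration.
Coordination number: 4.
A d¹⁰ ion has no crystal-field stabilisation preference between square planar and tetrahedral, so four ligands adopt the sterically favoured tetrahedral geometry.

tetrahedral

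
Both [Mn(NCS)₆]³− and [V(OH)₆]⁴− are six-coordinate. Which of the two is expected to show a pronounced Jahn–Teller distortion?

[Mn(NCS)₆]³−: Ligand charges: each isothiocyanate is −1. With an overall charge of −3 the manganese centre must be in the +3 oxidation state. Mn sits in group 7, so the d-electron count is 7 − 3 = 4. Isothiocyanate is a weak-field ligand for a first-row metal, so the complex is high-spin. The t₂g³e_g¹ (high-spin) configuration has an unevenly filled e_g set; the Jahn–Teller theorem predicts a tetragonal distortion (typically axial elongation) to lift the degeneracy.
[V(OH)₆]⁴−: Summing ligand charges against the −4 overall charge gives an oxidation state of +2 for vanadium. Group 5 minus oxidation state 2 gives a d³ configuration. The d³ configuration leaves the e_g set evenly filled (or empty) — no strong Jahn–Teller driving force.

[Mn(NCS)₆]³−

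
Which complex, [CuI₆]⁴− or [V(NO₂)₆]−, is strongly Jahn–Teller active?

[CuI₆]⁴−

[CuI₆]⁴−: Summing ligand charges against the −4 overall charge gives an oxidation state of +2 for copper. Group 11 minus oxidation state 2 gives a d⁹ configuration. The t₂g⁶e_g³ configuration has an unevenly filled e_g set; the Jahn–Teller theorem predicts a tetragonal distortion (typically axial elongation) to lift the degeneracy.
[V(NO₂)₆]−: Each nitro (N-bound nitrite) is −1; balancing the −1 overall charge requires V(V). Vanadium is a group-5 element; V(V) is therefore d⁰. The d⁰ configuration leaves the e_g set evenly filled (or empty) — no strong Jahn–Teller driving force.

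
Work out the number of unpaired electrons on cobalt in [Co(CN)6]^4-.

1 unpaired electron

Summing ligand charges against the −4 overall charge gives an oxidation state of +2 for cobalt.
Group 9 minus oxidation state 2 gives a d⁷ configuration.
The spin state decides the count: Cyanide is a strong-field ligand (high in the spectrochemical series) for a first-row metal, so the complex is low-spin.
An octahedral low-spin d⁷ ion is t₂g⁶e_g¹, giving 1 unpaired electron.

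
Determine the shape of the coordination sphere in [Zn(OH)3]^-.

Summing ligand charges against the −1 overall charge gives an oxidation state of +2 for zinc.
Group 12 minus oxidation state 2 gives a d¹⁰ configuration.
Coordination number: 3.
Three ligands around a d¹⁰ centre minimise repulsion in a trigonal-planar arrangement.

trigonal planar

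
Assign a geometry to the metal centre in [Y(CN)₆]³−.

octahedral

Each cyanide is −1; balancing the −3 overall charge requires Y(III).
Yttrium is a group-3 element; Y(III) is therefore d⁰.
With 6 monodentate ligands the coordination number is 6.
Six donors around a single metal centre give an octahedral coordination sphere.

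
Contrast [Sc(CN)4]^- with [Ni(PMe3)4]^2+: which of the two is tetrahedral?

For [Sc(CN)4]^-: Ligand charges: each cyanide is −1. With an overall charge of −1 the scandium centre must be in the +3 oxidation state. Sc sits in group 3, so the d-electron count is 3 − 3 = 0. A d⁰ ion has no crystal-field stabilisation preference between square planar and tetrahedral, so four ligands adopt the sterically favoured tetrahedral geometry. → tetrahedral.
For [Ni(PMe3)4]^2+: Ligand charges: trimethylphosphine is neutral. With an overall charge of +2 the nickel centre must be in the +2 oxidation state. Nickel is a group-10 element; Ni(II) is therefore d⁸. Trimethylphosphine is a strong-field ligand (high in the spectrochemical series). A 3d d⁸ ion with strong-field ligands gains enough CFSE to favour square planar over tetrahedral. → square planar.

[Sc(CN)4]^-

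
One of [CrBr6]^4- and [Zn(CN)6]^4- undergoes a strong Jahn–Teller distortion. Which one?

[CrBr6]^4-: Ligand charges: each bromide is −1. With an overall charge of −4 the chromium centre must be in the +2 oxidation state. Chromium is a group-6 element; Cr(II) is therefore d⁴. Bromide is a weak-field ligand for a first-row metal, so the complex is high-spin. The t₂g³e_g¹ (high-spin) configuration has an unevenly filled e_g set; the Jahn–Teller theorem predicts a tetragonal distortion (typically axial elongation) to lift the degeneracy.
[Zn(CN)6]^4-: Each cyanide is −1; balancing the −4 overall charge requires Zn(II). Zn sits in group 12, so the d-electron count is 12 − 2 = 10. The d¹⁰ configuration leaves the e_g set evenly filled (or empty) — no strong Jahn–Teller driving force.

[CrBr6]^4-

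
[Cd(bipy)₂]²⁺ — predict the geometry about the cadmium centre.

tetrahedral

Ligand charges: 2,2′-bipyridine is neutral. With an overall charge of +2 the cadmium centre must be in the +2 oxidation state.
Cadmium is a group-12 element; Cd(II) is therefore d¹⁰.
Counting donor atoms: 2×2,2′-bipyridine (bidentate) → 4 donors. Coordination number = 4.
A d¹⁰ ion has no crystal-field stabilisation preference between square planar and tetrahedral, so four ligands adopt the sterically favoured tetrahedral geometry.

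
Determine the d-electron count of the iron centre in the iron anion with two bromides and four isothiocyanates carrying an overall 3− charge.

Each bromide is −1; each isothiocyanate is −1; balancing the −3 overall charge requires Fe(III).
Group 8 minus oxidation state 3 gives a d⁵ configuration.

d⁵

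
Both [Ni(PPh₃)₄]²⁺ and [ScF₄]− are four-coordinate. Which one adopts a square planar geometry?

For [Ni(PPh₃)₄]²⁺: Summing ligand charges against the +2 overall charge gives an oxidation state of +2 for nickel. Ni sits in group 10, so the d-electron count is 10 − 2 = 8. Triphenylphosphine is a strong-field ligand (high in the spectrochemical series). A 3d d⁸ ion with strong-field ligands gains enough CFSE to favour square planar over tetrahedral. → square planar.
For [ScF₄]−: Each fluoride is −1; balancing the −1 overall charge requires Sc(III). Sc sits in group 3, so the d-electron count is 3 − 3 = 0. A d⁰ ion has no crystal-field stabilisation preference between square planar and tetrahedral, so four ligands adopt the sterically favoured tetrahedral geometry. → tetrahedral.

[Ni(PPh₃)₄]²⁺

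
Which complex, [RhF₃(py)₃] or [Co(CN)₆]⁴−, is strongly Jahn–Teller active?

[Co(CN)₆]⁴−

[RhF₃(py)₃]: Each fluoride is −1; pyridine is neutral; balancing the 0 overall charge requires Rh(III). Rh sits in group 9, so the d-electron count is 9 − 3 = 6. A 4d ion has a large Δₒ and is invariably low-spin. The d⁶ configuration leaves the e_g set evenly filled (or empty) — no strong Jahn–Teller driving force.
[Co(CN)₆]⁴−: Each cyanide is −1; balancing the −4 overall charge requires Co(II). Co sits in group 9, so the d-electron count is 9 − 2 = 7. Cyanide is a strong-field ligand (high in the spectrochemical series) for a first-row metal, so the complex is low-spin. The t₂g⁶e_g¹ (low-spin) configuration has an unevenly filled e_g set; the Jahn–Teller theorem predicts a tetragonal distortion (typically axial elongation) to lift the degeneracy.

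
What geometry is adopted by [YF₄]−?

Summing ligand charges against the −1 overall charge gives an oxidation state of +3 for yttrium.
Group 3 minus oxidation state 3 gives a d⁰ configuration.
Coordination number: 4.
A d⁰ ion has no crystal-field stabilisation preference between square planar and tetrahedral, so four ligands adopt the sterically favoured tetrahedral geometry.

tetrahedral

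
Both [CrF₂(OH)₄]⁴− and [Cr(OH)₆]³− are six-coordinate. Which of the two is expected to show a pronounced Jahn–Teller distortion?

[CrF₂(OH)₄]⁴−: Summing ligand charges against the −4 overall charge gives an oxidation state of +2 for chromium. Cr sits in group 6, so the d-electron count is 6 − 2 = 4. Fluoride and hydroxide are weak-field ligands for a first-row metal, so the complex is high-spin. The t₂g³e_g¹ (high-spin) configuration has an unevenly filled e_g set; the Jahn–Teller theorem predicts a tetragonal distortion (typically axial elongation) to lift the degeneracy.
[Cr(OH)₆]³−: Ligand charges: each hydroxide is −1. With an overall charge of −3 the chromium centre must be in the +3 oxidation state. Cr sits in group 6, so the d-electron count is 6 − 3 = 3. The d³ configuration leaves the e_g set evenly filled (or empty) — no strong Jahn–Teller driving force.

[CrF₂(OH)₄]⁴−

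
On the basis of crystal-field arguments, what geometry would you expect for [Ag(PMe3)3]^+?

Trimethylphosphine is neutral; balancing the +1 overall charge requires Ag(I).
Group 11 minus oxidation state 1 gives a d¹⁰ configuration.
Coordination number: 3.
Three ligands around a d¹⁰ centre minimise repulsion in a trigonal-planar arrangement.

trigonal planar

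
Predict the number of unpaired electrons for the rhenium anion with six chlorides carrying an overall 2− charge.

Ligand charges: each chloride is −1. With an overall charge of −2 the rhenium centre must be in the +4 oxidation state.
Rhenium is a group-7 element; Re(IV) is therefore d³.
In an octahedral field the d³ configuration is t₂g³e_g⁰ (only one arrangement possible), giving 3 unpaired electrons.

3 unpaired electrons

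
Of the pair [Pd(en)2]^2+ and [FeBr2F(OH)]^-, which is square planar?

For [Pd(en)2]^2+: Ethylenediamine is neutral; balancing the +2 overall charge requires Pd(II). Pd sits in group 10, so the d-electron count is 10 − 2 = 8. A 4d d⁸ ion has a large crystal-field splitting; square planar leaves the high-energy d_{x²−y²} orbital empty and maximises CFSE. → square planar.
For [FeBr2F(OH)]^-: Each bromide is −1; each fluoride is −1; each hydroxide is −1; balancing the −1 overall charge requires Fe(III). Group 8 minus oxidation state 3 gives a d⁵ configuration. A high-spin d⁵ ion has zero CFSE in either geometry, so four ligands adopt the sterically favoured tetrahedral geometry. → tetrahedral.

[Pd(en)2]^2+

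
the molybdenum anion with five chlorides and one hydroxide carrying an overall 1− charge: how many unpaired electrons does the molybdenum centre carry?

1

Each chloride is −1; each hydroxide is −1; balancing the −1 overall charge requires Mo(V).
Mo sits in group 6, so the d-electron count is 6 − 5 = 1.
In an octahedral field the d¹ configuration is t₂g¹e_g⁰ (only one arrangement possible), giving 1 unpaired electron.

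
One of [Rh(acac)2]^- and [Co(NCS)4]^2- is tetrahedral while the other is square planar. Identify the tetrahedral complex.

For [Rh(acac)2]^-: Summing ligand charges against the −1 overall charge gives an oxidation state of +1 for rhodium. Rh sits in group 9, so the d-electron count is 9 − 1 = 8. A 4d d⁸ ion has a large crystal-field splitting; square planar leaves the high-energy d_{x²−y²} orbital empty and maximises CFSE. → square planar.
For [Co(NCS)4]^2-: Summing ligand charges against the −2 overall charge gives an oxidation state of +2 for cobalt. Co sits in group 9, so the d-electron count is 9 − 2 = 7. For a high-spin 3d d⁷ ion with weak-field ligands the small Δₜ gives little square-planar CFSE advantage, so four ligands adopt the sterically favoured tetrahedral geometry. → tetrahedral.

[Co(NCS)4]^2-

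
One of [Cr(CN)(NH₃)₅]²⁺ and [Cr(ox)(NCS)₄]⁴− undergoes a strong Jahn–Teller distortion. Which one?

[Cr(CN)(NH₃)₅]²⁺: Summing ligand charges against the +2 overall charge gives an oxidation state of +3 for chromium. Chromium is a group-6 element; Cr(III) is therefore d³. The d³ configuration leaves the e_g set evenly filled (or empty) — no strong Jahn–Teller driving force.
[Cr(ox)(NCS)₄]⁴−: Each oxalate is −2; each isothiocyanate is −1; balancing the −4 overall charge requires Cr(II). Group 6 minus oxidation state 2 gives a d⁴ configuration. Isothiocyanate and oxalate are weak-field ligands for a first-row metal, so the complex is high-spin. The t₂g³e_g¹ (high-spin) configuration has an unevenly filled e_g set; the Jahn–Teller theorem predicts a tetragonal distortion (typically axial elongation) to lift the degeneracy.

[Cr(ox)(NCS)₄]⁴−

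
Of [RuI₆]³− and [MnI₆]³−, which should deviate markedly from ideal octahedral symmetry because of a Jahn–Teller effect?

[MnI₆]³−

[RuI₆]³−: Each iodide is −1; balancing the −3 overall charge requires Ru(III). Group 8 minus oxidation state 3 gives a d⁵ configuration. A 4d ion has a large Δₒ and is invariably low-spin. The d⁵ configuration leaves the e_g set evenly filled (or empty) — no strong Jahn–Teller driving force.
[MnI₆]³−: Each iodide is −1; balancing the −3 overall charge requires Mn(III). Manganese is a group-7 element; Mn(III) is therefore d⁴. Iodide is a weak-field ligand for a first-row metal, so the complex is high-spin. The t₂g³e_g¹ (high-spin) configuration has an unevenly filled e_g set; the Jahn–Teller theorem predicts a tetragonal distortion (typically axial elongation) to lift the degeneracy.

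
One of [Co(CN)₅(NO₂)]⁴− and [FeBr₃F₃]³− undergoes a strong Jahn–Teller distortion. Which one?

[Co(CN)₅(NO₂)]⁴−

[Co(CN)₅(NO₂)]⁴−: Each cyanide is −1; each nitro (N-bound nitrite) is −1; balancing the −4 overall charge requires Co(II). Group 9 minus oxidation state 2 gives a d⁷ configuration. Cyanide and nitro (N-bound nitrite) are strong-field ligands (high in the spectrochemical series) for a first-row metal, so the complex is low-spin. The t₂g⁶e_g¹ (low-spin) configuration has an unevenly filled e_g set; the Jahn–Teller theorem predicts a tetragonal distortion (typically axial elongation) to lift the degeneracy.
[FeBr₃F₃]³−: Ligand charges: each bromide is −1; each fluoride is −1. With an overall charge of −3 the iron centre must be in the +3 oxidation state. Fe sits in group 8, so the d-electron count is 8 − 3 = 5. Bromide and fluoride are weak-field ligands for a first-row metal, so the complex is high-spin. The d⁵ configuration leaves the e_g set evenly filled (or empty) — no strong Jahn–Teller driving force.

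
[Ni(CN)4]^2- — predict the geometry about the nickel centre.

Each cyanide is −1; balancing the −2 overall charge requires Ni(II).
Nickel is a group-10 element; Ni(II) is therefore d⁸.
Coordination number: 4.
Cyanide is a strong-field ligand (high in the spectrochemical series).
A 3d d⁸ ion with strong-field ligands gains enough CFSE to favour square planar over tetrahedral.

square planar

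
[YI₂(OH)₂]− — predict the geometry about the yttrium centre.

Summing ligand charges against the −1 overall charge gives an oxidation state of +3 for yttrium.
Group 3 minus oxidation state 3 gives a d⁰ configuration.
With 4 monodentate ligands the coordination number is 4.
A d⁰ ion has no crystal-field stabilisation preference between square planar and tetrahedral, so four ligands adopt the sterically favoured tetrahedral geometry.

tetrahedral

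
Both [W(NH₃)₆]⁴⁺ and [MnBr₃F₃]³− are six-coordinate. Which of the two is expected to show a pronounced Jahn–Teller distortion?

[W(NH₃)₆]⁴⁺: Ligand charges: ammonia is neutral. With an overall charge of +4 the tungsten centre must be in the +4 oxidation state. W sits in group 6, so the d-electron count is 6 − 4 = 2. The d² configuration leaves the e_g set evenly filled (or empty) — no strong Jahn–Teller driving force.
[MnBr₃F₃]³−: Ligand charges: each bromide is −1; each fluoride is −1. With an overall charge of −3 the manganese centre must be in the +3 oxidation state. Mn sits in group 7, so the d-electron count is 7 − 3 = 4. Bromide and fluoride are weak-field ligands for a first-row metal, so the complex is high-spin. The t₂g³e_g¹ (high-spin) configuration has an unevenly filled e_g set; the Jahn–Teller theorem predicts a tetragonal distortion (typically axial elongation) to lift the degeneracy.

[MnBr₃F₃]³−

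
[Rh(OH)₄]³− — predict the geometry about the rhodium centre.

Ligand charges: each hydroxide is −1. With an overall charge of −3 the rhodium centre must be in the +1 oxidation state.
Rh sits in group 9, so the d-electron count is 9 − 1 = 8.
With 4 monodentate ligands the coordination number is 4.
A 4d d⁸ ion has a large crystal-field splitting; square planar leaves the high-energy d_{x²−y²} orbital empty and maximises CFSE.

square planar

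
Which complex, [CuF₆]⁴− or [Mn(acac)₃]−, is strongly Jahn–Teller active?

[CuF₆]⁴−: Each fluoride is −1; balancing the −4 overall charge requires Cu(II). Copper is a group-11 element; Cu(II) is therefore d⁹. The t₂g⁶e_g³ configuration has an unevenly filled e_g set; the Jahn–Teller theorem predicts a tetragonal distortion (typically axial elongation) to lift the degeneracy.
[Mn(acac)₃]−: Ligand charges: each acetylacetonate is −1. With an overall charge of −1 the manganese centre must be in the +2 oxidation state. Manganese is a group-7 element; Mn(II) is therefore d⁵. Acetylacetonate is a weak-field ligand for a first-row metal, so the complex is high-spin. The d⁵ configuration leaves the e_g set evenly filled (or empty) — no strong Jahn–Teller driving force.

[CuF₆]⁴−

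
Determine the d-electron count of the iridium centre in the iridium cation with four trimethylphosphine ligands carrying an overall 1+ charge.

Ligand charges: trimethylphosphine is neutral. With an overall charge of +1 the iridium centre must be in the +1 oxidation state.
Group 9 minus oxidation state 1 gives a d⁸ configuration.

d8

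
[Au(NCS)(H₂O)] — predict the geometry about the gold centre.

linear

Summing ligand charges against the 0 overall charge gives an oxidation state of +1 for gold.
Au sits in group 11, so the d-electron count is 11 − 1 = 10.
Coordination number: 2.
A d¹⁰ ion with only two ligands adopts a linear arrangement (sp hybridisation; no CFSE preference).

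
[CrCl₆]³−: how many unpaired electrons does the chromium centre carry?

Summing ligand charges against the −3 overall charge gives an oxidation state of +3 for chromium.
Cr sits in group 6, so the d-electron count is 6 − 3 = 3.
In an octahedral field the d³ configuration is t₂g³e_g⁰ (only one arrangement possible), giving 3 unpaired electrons.

3 unpaired electrons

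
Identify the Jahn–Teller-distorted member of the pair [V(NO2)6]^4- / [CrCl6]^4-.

[V(NO2)6]^4-: Ligand charges: each nitro (N-bound nitrite) is −1. With an overall charge of −4 the vanadium centre must be in the +2 oxidation state. V sits in group 5, so the d-electron count is 5 − 2 = 3. The d³ configuration leaves the e_g set evenly filled (or empty) — no strong Jahn–Teller driving force.
[CrCl6]^4-: Ligand charges: each chloride is −1. With an overall charge of −4 the chromium centre must be in the +2 oxidation state. Cr sits in group 6, so the d-electron count is 6 − 2 = 4. Chloride is a weak-field ligand for a first-row metal, so the complex is high-spin. The t₂g³e_g¹ (high-spin) configuration has an unevenly filled e_g set; the Jahn–Teller theorem predicts a tetragonal distortion (typically axial elongation) to lift the degeneracy.

[CrCl6]^4-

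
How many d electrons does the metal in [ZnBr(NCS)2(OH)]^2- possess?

Summing ligand charges against the −2 overall charge gives an oxidation state of +2 for zinc.
Zinc is a group-12 element; Zn(II) is therefore d¹⁰.

d10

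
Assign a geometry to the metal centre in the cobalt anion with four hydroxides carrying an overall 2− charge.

Each hydroxide is −1; balancing the −2 overall charge requires Co(II).
Group 9 minus oxidation state 2 gives a d⁷ configuration.
Coordination number: 4.
Hydroxide is a weak-field ligand.
For a high-spin 3d d⁷ ion with weak-field ligands the small Δₜ gives little square-planar CFSE advantage, so four ligands adopt the sterically favoured tetrahedral geometry.

tetrahedral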